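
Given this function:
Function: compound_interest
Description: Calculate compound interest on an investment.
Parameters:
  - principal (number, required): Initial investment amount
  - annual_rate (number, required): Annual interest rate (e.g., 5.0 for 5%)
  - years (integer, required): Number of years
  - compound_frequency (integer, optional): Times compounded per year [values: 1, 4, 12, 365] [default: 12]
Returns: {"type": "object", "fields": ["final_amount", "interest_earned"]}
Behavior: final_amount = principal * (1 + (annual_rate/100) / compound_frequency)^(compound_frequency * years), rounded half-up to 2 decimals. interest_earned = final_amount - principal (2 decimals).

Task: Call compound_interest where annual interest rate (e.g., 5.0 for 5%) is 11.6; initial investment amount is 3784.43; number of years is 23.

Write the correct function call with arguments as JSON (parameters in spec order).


Mapping each described value to its parameter name:
  'Annual interest rate (e.g., 5.0 for 5%)' -> annual_rate = 11.6
  'Initial investment amount' -> principal = 3784.43
  'Number of years' -> years = 23
compound_interest({"principal": 3784.43, "annual_rate": 11.6, "years": 23})


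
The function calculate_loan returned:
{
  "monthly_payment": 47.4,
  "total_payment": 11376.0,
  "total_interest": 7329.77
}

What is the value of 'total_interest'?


7329.77


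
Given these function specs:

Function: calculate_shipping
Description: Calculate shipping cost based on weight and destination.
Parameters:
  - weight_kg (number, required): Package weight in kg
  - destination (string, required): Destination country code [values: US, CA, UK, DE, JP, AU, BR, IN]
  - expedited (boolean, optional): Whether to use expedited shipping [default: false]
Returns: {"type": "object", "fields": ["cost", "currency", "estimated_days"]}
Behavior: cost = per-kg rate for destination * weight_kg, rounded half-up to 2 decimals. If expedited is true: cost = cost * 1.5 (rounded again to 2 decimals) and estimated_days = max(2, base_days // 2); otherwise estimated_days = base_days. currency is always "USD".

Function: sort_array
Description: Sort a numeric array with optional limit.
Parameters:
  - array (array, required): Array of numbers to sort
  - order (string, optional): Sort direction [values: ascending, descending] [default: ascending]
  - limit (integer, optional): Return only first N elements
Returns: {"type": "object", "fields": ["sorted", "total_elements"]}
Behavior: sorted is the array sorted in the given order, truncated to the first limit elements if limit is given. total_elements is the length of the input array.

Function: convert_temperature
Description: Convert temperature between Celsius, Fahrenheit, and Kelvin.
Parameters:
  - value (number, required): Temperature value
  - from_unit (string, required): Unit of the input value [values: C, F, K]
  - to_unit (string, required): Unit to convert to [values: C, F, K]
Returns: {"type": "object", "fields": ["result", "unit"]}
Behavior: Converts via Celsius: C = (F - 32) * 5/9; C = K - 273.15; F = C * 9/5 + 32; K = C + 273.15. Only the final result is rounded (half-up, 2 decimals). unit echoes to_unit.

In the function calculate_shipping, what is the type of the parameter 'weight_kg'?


The calculate_shipping spec declares:
  - weight_kg (number, required): Package weight in kg
Type:
number


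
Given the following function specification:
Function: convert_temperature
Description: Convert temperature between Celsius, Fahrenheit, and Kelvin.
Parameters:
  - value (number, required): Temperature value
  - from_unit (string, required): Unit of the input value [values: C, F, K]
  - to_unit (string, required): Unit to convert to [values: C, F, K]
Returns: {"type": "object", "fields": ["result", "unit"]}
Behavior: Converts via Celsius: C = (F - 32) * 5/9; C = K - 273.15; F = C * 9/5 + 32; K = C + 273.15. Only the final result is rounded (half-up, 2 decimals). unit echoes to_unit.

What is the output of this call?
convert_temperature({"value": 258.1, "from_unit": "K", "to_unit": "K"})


To C: 258.1 - 273.15 = -15.05
To K: -15.05 + 273.15 = 258.1
Round to 2 decimals: 258.1
Output:
{"result": 258.1, "unit": "K"}


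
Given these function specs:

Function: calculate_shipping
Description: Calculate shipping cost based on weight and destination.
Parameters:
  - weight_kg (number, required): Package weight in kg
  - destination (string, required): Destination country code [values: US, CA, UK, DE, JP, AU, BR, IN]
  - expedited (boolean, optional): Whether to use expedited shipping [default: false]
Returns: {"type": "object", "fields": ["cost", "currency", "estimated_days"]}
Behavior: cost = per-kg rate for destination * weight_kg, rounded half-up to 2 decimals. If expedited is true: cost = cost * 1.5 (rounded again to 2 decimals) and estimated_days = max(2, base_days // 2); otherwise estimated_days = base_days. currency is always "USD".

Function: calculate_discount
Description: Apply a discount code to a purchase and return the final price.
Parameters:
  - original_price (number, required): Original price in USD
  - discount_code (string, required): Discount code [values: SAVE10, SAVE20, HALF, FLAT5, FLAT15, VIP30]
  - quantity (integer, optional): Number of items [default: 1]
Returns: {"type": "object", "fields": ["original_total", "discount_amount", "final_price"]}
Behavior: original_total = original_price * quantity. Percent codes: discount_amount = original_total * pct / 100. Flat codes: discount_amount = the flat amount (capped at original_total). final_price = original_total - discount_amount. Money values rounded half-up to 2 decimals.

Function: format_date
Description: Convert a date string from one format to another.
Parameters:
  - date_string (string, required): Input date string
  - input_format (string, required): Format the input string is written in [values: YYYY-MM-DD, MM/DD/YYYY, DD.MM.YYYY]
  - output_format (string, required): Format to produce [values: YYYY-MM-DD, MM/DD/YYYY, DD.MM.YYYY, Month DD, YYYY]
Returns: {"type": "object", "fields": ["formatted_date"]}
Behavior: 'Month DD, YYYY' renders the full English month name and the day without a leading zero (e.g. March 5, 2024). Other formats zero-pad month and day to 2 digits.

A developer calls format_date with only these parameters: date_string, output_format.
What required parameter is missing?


Required parameters: date_string, input_format, output_format
Provided: date_string, output_format
Missing: input_format
input_format


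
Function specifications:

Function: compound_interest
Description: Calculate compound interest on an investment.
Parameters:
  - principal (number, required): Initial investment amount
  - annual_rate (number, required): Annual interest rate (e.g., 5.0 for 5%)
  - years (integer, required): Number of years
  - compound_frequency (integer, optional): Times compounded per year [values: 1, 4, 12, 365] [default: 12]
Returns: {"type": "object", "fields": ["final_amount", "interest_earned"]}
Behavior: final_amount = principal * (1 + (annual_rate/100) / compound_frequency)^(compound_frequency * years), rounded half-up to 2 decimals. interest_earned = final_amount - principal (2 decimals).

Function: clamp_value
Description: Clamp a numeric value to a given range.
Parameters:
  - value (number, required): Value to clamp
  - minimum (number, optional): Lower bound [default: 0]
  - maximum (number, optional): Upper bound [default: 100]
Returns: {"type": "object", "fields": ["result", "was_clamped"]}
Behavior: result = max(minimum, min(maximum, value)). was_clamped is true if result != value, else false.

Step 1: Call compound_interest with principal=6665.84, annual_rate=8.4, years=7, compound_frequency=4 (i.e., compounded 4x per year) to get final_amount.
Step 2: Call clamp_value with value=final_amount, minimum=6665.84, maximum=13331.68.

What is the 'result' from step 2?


Step 1: compound_interest
  rate per period = 8.4/100/4 = 0.021 (keep full precision); periods = 4 * 7 = 28
  (1 + 0.021)^28 = 1.78945499
  final_amount = 6665.84 * 1.78945499 = 11928.220632 -> 11928.22
  interest_earned = 11928.22 - 6665.84 = 5262.38
  -> final_amount = 11928.22
Step 2: clamp_value(value=11928.22, minimum=6665.84, maximum=13331.68)
  result = max(6665.84, min(13331.68, 11928.22)) = max(6665.84, 11928.22) = 11928.22
  was_clamped = (11928.22 != 11928.22) = false
  -> result = 11928.22
11928.22


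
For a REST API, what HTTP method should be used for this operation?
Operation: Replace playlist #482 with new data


GET = read, POST = create, PUT = update/replace, DELETE = remove
This operation is an update/replace.
PUT


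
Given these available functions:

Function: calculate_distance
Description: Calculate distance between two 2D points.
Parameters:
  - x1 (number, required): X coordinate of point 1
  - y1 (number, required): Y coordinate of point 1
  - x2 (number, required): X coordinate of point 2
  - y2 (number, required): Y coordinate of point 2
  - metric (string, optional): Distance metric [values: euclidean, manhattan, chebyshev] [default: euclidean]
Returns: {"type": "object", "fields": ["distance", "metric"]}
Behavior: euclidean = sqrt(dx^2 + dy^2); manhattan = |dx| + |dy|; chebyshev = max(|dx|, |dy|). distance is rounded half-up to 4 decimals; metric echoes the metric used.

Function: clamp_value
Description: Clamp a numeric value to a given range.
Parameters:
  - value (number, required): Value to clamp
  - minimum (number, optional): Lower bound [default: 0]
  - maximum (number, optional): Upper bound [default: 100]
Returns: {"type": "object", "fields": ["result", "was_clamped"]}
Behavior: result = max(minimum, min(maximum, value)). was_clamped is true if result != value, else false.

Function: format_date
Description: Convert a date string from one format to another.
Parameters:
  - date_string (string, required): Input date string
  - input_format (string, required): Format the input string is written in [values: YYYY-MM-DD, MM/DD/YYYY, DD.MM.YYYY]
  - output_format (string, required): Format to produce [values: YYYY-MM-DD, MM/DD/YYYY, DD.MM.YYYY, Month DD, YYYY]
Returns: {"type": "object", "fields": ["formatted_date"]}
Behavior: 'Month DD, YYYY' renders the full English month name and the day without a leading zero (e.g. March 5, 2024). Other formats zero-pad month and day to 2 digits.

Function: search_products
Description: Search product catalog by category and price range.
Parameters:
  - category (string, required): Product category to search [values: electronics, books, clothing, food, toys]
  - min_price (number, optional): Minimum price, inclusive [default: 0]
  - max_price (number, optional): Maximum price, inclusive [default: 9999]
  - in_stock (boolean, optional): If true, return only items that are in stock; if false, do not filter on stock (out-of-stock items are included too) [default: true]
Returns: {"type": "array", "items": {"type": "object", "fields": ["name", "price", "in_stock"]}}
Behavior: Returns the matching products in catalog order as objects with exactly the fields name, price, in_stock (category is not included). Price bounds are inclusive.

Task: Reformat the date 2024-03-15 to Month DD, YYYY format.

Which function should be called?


The task needs a function whose description is: Convert a date string from one format to another.
format_date


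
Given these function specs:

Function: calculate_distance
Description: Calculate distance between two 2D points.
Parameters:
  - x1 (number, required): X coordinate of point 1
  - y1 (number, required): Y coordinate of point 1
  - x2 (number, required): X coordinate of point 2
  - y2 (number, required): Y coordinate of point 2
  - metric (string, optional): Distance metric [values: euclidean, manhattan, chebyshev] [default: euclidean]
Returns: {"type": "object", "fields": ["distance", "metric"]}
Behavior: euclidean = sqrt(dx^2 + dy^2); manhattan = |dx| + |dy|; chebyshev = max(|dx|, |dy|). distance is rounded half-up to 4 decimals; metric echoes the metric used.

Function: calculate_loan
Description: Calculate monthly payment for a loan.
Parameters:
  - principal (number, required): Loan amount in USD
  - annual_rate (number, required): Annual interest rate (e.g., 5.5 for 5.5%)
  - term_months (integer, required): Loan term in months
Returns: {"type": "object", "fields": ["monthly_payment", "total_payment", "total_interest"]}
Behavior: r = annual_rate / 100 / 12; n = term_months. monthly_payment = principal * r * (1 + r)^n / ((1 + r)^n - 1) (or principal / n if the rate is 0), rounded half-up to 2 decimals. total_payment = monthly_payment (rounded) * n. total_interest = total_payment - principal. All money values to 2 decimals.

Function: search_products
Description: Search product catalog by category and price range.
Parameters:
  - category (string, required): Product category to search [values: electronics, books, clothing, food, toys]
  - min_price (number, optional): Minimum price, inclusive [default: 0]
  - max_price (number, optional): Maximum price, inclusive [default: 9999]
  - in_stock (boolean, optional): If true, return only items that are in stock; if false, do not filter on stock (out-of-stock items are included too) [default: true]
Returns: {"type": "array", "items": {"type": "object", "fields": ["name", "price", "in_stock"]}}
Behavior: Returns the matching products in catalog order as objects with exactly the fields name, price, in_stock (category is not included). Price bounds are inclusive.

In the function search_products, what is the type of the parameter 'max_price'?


The search_products spec declares:
  - max_price (number, optional): Maximum price, inclusive [default: 9999]
Type:
number


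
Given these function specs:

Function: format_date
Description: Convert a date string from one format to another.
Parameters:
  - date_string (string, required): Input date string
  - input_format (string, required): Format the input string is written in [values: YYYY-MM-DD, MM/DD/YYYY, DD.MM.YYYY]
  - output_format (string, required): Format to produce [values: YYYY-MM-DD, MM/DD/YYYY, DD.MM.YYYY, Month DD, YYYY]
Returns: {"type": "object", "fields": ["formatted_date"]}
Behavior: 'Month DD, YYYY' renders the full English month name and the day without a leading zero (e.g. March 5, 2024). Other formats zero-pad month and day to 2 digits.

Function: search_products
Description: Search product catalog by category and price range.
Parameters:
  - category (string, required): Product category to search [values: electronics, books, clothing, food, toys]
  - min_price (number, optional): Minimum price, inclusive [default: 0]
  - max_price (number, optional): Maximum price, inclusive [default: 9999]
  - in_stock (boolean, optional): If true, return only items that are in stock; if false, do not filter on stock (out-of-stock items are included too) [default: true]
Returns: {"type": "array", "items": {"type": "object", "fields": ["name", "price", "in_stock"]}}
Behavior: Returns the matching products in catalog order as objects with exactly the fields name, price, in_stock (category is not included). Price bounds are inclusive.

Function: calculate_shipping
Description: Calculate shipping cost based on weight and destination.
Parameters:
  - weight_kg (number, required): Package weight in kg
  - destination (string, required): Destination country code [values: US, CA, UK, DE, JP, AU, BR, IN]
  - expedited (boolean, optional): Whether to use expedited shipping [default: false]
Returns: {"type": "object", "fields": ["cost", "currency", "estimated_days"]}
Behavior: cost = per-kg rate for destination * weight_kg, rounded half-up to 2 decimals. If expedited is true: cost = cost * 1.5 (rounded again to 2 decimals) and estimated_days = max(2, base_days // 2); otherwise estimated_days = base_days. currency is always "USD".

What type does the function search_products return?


The search_products spec declares Returns: {"type": "array", "items": {"type": "object", "fields": ["name", "price", "in_stock"]}}
Type:
array


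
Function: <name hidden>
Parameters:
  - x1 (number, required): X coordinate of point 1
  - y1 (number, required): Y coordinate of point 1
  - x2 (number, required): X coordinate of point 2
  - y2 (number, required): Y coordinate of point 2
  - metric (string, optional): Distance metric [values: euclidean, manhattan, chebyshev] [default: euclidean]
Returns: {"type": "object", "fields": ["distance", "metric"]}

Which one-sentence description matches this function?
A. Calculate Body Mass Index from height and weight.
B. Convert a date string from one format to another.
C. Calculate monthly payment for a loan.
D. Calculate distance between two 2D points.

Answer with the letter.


Parameters x1, y1, x2, y2, metric and return ["distance", "metric"] fit: Calculate distance between two 2D points.
D


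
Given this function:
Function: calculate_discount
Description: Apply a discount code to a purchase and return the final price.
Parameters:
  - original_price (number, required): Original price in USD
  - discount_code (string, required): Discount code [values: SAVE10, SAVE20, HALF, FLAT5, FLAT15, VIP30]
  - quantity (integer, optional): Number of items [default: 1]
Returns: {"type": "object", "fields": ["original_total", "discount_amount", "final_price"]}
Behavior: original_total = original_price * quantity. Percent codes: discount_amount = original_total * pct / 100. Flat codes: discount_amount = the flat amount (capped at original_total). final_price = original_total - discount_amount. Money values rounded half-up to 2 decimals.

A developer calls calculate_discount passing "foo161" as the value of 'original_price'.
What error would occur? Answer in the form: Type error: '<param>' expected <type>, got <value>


Spec: 'original_price' is declared as number; "foo161" is a string.
Type error: 'original_price' expected number, got "foo161"


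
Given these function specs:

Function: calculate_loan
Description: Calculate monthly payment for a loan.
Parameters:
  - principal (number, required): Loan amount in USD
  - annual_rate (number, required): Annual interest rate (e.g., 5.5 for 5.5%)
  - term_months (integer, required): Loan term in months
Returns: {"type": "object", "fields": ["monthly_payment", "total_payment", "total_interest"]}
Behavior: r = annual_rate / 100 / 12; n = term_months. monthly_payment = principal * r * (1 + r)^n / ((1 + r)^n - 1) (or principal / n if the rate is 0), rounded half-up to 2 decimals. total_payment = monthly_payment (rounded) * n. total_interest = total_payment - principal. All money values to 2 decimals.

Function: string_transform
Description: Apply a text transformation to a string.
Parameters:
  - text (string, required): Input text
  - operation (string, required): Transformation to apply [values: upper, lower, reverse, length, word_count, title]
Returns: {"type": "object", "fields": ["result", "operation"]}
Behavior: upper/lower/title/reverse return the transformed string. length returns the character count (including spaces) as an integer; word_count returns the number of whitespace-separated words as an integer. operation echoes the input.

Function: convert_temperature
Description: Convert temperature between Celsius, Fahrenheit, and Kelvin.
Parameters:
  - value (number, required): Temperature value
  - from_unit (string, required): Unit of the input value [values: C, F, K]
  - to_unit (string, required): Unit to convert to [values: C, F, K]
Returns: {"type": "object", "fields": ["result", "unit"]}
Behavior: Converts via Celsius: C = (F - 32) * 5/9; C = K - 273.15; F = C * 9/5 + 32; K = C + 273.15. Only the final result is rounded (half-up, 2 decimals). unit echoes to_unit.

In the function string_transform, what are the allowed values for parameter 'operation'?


The string_transform spec declares:
  - operation (string, required): Transformation to apply [values: upper, lower, reverse, length, word_count, title]
Allowed values:
upper, lower, reverse, length, word_count, title


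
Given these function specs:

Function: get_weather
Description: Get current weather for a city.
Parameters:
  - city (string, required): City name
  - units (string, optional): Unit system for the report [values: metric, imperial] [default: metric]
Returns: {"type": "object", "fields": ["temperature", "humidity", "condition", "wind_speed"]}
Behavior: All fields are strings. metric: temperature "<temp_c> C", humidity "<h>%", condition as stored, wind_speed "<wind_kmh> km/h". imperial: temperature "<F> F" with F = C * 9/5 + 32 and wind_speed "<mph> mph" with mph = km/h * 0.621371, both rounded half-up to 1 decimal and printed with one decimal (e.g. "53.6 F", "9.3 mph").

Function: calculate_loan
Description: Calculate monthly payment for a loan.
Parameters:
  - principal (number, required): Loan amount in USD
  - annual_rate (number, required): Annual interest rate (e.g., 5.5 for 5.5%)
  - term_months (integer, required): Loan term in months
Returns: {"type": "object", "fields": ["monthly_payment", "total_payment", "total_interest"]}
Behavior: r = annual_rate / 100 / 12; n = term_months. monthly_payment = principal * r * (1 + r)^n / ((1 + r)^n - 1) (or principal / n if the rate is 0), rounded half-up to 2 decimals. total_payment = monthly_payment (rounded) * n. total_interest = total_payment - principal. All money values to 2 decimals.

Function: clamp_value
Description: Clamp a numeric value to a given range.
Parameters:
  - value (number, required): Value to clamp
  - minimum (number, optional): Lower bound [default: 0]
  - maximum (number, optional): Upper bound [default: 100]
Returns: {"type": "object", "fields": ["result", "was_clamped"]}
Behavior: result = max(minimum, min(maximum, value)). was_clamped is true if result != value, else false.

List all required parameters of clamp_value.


Parameters of clamp_value and their required/optional flag:
  value: required
  minimum: optional
  maximum: optional
value


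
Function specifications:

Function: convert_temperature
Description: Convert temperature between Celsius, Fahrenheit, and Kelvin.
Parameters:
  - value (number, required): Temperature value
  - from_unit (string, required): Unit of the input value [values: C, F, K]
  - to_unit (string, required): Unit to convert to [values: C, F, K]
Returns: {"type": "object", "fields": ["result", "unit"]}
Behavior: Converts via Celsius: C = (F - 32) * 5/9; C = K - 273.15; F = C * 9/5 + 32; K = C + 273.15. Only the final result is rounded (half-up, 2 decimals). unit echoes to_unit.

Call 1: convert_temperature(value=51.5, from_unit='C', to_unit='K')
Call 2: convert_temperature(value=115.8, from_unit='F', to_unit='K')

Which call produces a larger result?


Call 1:
  Input already in C: 51.5
  To K: 51.5 + 273.15 = 324.65
  Round to 2 decimals: 324.65
  -> 324.65 K
Call 2:
  To C: (115.8 - 32) * 5/9 = 46.555556
  To K: 46.555556 + 273.15 = 319.705556
  Round to 2 decimals: 319.71
  -> 319.71 K
Call 1 (324.65 K)


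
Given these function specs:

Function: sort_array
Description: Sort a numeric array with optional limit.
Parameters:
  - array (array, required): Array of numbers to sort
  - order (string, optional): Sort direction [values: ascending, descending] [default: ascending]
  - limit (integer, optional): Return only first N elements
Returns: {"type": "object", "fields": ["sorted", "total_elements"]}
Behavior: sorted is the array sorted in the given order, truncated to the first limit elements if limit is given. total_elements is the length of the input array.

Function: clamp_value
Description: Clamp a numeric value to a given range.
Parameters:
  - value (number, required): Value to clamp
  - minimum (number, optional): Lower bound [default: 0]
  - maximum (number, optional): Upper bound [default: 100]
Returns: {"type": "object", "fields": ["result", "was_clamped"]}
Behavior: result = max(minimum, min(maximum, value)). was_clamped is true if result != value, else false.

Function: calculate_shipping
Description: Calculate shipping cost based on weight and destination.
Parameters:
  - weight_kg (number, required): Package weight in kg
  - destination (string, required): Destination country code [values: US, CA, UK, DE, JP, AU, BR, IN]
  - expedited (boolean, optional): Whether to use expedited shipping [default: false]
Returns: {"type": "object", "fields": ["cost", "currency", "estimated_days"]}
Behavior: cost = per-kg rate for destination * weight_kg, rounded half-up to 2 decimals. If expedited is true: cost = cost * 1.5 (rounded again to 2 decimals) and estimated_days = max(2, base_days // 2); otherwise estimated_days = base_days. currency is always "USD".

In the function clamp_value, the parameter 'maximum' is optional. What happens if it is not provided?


The clamp_value spec declares:
  - maximum (number, optional): Upper bound [default: 100]
It defaults to 100


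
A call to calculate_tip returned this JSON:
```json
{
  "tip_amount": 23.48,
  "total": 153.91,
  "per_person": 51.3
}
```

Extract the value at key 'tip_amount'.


23.48


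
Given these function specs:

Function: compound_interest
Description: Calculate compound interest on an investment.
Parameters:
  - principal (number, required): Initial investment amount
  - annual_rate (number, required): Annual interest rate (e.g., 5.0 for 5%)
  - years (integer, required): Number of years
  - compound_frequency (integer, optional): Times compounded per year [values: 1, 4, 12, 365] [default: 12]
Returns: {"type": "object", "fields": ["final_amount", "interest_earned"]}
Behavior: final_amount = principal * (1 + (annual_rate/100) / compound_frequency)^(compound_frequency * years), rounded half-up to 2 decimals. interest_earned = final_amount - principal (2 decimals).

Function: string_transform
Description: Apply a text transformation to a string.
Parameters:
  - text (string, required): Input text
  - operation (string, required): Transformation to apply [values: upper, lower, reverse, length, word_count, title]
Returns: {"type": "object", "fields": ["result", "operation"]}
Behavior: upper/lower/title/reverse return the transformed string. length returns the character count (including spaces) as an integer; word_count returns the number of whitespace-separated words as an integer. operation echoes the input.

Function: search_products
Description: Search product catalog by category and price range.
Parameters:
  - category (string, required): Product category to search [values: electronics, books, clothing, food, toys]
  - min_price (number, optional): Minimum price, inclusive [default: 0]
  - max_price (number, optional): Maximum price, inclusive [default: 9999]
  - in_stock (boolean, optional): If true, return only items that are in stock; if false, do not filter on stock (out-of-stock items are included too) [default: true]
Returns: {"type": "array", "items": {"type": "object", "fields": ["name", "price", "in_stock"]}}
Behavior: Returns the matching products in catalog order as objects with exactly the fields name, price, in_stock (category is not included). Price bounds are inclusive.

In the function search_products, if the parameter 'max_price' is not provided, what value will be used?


The search_products spec declares:
  - max_price (number, optional): Maximum price, inclusive [default: 9999]
Default:
9999


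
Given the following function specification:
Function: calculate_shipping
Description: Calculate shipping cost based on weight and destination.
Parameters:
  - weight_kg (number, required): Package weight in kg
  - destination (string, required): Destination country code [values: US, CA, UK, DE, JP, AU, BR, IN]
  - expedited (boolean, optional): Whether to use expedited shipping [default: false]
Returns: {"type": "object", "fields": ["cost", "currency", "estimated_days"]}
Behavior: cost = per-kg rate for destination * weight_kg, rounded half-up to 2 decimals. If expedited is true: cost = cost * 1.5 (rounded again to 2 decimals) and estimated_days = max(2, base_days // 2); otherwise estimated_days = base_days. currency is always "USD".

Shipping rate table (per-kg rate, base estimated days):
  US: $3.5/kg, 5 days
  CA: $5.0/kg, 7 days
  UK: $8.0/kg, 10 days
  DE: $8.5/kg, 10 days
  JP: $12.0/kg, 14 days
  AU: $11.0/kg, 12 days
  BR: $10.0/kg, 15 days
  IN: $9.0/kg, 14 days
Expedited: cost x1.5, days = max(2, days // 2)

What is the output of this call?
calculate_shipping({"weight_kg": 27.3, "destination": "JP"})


Defaults applied: expedited=false
Rate for JP: $12.0/kg, base 14 days
cost = 12.0 * 27.3 = 327.6 -> 327.60
expedited not set/false: estimated_days = 14
Output:
{"cost": 327.6, "currency": "USD", "estimated_days": 14}


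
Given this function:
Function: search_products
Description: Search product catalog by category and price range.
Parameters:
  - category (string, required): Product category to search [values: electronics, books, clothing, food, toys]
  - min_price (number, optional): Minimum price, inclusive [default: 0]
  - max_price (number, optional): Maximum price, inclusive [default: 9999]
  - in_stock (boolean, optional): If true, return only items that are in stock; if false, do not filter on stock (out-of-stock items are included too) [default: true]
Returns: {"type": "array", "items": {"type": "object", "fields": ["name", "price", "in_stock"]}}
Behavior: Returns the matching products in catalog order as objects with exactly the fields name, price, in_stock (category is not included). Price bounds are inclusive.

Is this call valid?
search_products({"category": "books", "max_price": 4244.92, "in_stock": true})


Checking all required parameters present and types match... All valid.
Valid


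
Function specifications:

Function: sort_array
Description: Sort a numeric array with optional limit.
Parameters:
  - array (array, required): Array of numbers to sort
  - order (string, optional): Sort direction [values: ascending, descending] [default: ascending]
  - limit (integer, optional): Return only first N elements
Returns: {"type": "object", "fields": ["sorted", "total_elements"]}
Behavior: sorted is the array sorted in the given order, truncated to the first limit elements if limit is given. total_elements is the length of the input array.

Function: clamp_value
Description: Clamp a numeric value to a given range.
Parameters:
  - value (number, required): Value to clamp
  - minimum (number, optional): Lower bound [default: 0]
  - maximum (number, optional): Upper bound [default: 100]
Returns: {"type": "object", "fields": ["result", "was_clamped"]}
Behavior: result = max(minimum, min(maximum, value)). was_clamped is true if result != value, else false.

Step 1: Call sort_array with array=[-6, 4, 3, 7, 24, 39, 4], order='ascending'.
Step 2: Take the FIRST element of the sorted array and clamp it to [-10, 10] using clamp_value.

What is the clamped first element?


Step 1: sort_array(order=ascending)
  sorted: [-6, 3, 4, 4, 7, 24, 39]
  -> first element = -6
Step 2: clamp_value(value=-6, minimum=-10, maximum=10)
  result = max(-10, min(10, -6)) = max(-10, -6) = -6
  was_clamped = (-6 != -6) = false
  -> result = -6
-6


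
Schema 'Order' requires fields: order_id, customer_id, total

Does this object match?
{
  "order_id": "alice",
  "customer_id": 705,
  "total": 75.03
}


Checking required fields... All present.
Valid - all required fields present


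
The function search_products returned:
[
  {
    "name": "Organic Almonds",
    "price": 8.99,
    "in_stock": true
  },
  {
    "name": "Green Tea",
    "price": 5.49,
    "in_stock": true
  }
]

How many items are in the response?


Items: Organic Almonds, Green Tea
2


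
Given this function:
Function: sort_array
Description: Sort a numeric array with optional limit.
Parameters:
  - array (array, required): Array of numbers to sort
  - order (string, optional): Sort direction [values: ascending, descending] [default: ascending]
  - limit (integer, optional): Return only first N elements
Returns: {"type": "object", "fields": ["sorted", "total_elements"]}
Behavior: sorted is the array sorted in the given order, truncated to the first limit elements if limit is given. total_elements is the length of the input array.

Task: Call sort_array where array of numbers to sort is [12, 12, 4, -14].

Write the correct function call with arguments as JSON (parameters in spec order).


Mapping each described value to its parameter name:
  'Array of numbers to sort' -> array = [12, 12, 4, -14]
sort_array({"array": [12, 12, 4, -14]})


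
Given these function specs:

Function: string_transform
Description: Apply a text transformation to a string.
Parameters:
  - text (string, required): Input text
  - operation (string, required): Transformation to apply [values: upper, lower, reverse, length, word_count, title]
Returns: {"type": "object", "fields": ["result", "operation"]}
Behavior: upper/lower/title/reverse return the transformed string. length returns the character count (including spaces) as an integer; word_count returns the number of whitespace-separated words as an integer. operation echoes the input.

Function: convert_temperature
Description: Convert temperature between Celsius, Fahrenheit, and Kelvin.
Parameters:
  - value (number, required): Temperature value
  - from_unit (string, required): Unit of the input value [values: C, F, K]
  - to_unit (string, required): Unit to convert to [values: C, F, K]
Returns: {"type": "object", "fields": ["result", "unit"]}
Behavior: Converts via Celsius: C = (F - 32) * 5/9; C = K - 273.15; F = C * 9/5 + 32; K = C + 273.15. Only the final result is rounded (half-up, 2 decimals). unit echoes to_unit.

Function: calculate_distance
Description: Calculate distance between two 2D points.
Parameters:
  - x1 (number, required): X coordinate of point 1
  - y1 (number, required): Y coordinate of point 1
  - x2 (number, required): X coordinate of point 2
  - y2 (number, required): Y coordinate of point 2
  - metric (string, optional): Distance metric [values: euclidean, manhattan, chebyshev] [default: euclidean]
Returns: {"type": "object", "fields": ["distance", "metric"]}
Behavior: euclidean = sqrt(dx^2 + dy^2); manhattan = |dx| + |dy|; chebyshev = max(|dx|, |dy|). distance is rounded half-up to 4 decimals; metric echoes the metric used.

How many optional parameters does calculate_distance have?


Parameters of calculate_distance: x1 (required), y1 (required), x2 (required), y2 (required), metric (optional)
Optional count:
1


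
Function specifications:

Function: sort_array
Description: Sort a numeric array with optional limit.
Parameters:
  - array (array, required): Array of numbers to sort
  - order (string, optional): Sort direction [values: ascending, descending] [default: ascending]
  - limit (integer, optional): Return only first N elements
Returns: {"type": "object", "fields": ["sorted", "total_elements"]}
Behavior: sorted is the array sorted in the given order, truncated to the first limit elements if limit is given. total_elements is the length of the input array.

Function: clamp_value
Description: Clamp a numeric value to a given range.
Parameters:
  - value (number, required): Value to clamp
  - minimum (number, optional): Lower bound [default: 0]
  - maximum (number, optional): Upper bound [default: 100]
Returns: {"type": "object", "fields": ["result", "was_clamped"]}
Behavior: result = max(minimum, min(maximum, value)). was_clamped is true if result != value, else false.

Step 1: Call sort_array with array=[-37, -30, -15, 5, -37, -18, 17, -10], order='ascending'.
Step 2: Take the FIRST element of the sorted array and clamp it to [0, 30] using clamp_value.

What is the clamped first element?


Step 1: sort_array(order=ascending)
  sorted: [-37, -37, -30, -18, -15, -10, 5, 17]
  -> first element = -37
Step 2: clamp_value(value=-37, minimum=0, maximum=30)
  result = max(0, min(30, -37)) = max(0, -37) = 0
  was_clamped = (0 != -37) = true
  -> result = 0
0


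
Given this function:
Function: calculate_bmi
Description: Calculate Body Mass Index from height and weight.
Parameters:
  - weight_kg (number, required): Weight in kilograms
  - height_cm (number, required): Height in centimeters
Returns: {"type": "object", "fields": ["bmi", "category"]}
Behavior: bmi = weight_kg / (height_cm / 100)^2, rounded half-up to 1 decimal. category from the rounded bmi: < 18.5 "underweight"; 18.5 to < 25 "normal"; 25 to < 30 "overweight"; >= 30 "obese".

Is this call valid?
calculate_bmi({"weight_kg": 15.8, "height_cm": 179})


Checking all required parameters present and types match... All valid.
Valid


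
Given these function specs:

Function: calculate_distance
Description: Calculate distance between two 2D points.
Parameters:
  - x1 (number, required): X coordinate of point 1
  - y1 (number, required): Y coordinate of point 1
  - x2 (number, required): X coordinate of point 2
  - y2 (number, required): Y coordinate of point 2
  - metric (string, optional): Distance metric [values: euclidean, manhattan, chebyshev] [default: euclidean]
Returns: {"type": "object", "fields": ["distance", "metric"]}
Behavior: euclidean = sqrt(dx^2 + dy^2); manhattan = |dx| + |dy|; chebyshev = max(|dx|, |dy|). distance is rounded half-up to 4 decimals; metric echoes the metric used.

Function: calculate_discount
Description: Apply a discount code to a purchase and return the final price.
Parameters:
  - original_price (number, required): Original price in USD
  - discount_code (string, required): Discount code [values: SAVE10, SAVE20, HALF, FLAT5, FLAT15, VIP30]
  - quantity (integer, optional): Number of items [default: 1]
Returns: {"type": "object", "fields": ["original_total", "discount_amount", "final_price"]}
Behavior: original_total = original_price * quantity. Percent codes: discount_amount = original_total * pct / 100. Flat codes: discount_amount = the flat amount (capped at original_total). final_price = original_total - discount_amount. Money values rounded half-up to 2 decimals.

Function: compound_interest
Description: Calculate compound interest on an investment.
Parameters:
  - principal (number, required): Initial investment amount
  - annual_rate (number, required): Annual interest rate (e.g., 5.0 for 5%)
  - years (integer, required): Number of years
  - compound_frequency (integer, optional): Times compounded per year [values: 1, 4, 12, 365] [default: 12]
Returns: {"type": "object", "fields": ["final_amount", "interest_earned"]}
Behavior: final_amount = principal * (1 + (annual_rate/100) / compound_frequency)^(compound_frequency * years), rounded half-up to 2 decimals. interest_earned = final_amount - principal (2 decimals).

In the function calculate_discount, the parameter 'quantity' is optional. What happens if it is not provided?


The calculate_discount spec declares:
  - quantity (integer, optional): Number of items [default: 1]
It defaults to 1


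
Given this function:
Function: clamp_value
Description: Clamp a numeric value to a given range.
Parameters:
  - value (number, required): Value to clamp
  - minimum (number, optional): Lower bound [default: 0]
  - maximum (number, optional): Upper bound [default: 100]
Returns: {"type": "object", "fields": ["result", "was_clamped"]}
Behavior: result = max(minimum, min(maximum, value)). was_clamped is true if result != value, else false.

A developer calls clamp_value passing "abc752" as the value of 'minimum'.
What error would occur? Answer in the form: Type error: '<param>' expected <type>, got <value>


Spec: 'minimum' is declared as number; "abc752" is a string.
Type error: 'minimum' expected number, got "abc752"


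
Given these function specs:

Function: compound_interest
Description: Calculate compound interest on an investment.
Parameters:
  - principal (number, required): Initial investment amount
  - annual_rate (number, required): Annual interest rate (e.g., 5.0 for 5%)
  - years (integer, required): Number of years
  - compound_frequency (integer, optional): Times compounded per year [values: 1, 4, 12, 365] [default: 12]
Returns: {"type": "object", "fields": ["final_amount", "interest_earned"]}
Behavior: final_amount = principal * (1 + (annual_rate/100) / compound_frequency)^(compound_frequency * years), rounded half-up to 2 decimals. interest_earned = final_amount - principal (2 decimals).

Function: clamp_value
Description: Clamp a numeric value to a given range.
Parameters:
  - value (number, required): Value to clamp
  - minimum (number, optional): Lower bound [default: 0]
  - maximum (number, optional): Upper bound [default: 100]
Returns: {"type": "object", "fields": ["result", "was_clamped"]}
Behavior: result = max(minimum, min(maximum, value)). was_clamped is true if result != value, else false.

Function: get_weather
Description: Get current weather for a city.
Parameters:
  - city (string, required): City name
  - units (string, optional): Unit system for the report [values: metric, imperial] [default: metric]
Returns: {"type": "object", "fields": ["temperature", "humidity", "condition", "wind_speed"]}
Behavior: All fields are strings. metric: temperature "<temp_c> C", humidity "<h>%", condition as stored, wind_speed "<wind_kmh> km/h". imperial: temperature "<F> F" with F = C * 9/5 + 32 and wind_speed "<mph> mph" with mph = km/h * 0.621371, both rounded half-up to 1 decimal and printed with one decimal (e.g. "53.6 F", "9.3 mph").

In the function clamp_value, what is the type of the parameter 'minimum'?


The clamp_value spec declares:
  - minimum (number, optional): Lower bound [default: 0]
Type:
number
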